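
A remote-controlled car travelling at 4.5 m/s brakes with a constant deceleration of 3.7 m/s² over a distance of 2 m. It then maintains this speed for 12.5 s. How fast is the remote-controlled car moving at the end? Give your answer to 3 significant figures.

2.33 m/s

Phase 1 (decelerating): v₀ = 4.50 m/s, a = -3.7 m/s².
v² = v₀² + 2aΔx = 4.50² + 2·-3.7·2 = 5.45 → v = 2.33 m/s
t = (v − v₀)/a = (2.33 − 4.50)/-3.7 = 0.585 s

Phase 2 (constant speed): v₀ = 2.33 m/s, a = 0 m/s².
v = v₀ + at = 2.33 + (0)(12.5) = 2.33 m/s
Δx = v₀t + ½at² = 2.33·12.5 + 0.5·0·12.5² = 29.2 m
Final speed = 2.33 m/s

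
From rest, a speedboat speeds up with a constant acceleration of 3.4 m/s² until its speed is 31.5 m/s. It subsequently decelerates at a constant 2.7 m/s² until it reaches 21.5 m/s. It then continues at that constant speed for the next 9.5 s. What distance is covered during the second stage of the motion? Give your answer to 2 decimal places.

98.15 m

Phase 1 (accelerating): v₀ = 0 m/s, a = 3.4 m/s².
v = v₀ + at → t = (31.5 − 0) / 3.4 = 9.26 s
v² = v₀² + 2aΔx → Δx = (31.5² − 0²)/(2·3.4) = 146 m

Phase 2 (decelerating): v₀ = 31.5 m/s, a = -2.7 m/s².
v = v₀ + at → t = (21.5 − 31.5) / -2.7 = 3.70 s
v² = v₀² + 2aΔx → Δx = (21.5² − 31.5²)/(2·-2.7) = 98.1 m
Distance in phase 2 = 98.1 m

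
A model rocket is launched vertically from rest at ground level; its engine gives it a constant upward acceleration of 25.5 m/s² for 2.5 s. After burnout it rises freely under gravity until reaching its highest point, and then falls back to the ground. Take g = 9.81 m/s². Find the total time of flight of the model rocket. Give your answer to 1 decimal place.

16.6 s

Phase 1 (powered ascent): v₀ = 0 m/s, a = 25.5 m/s².
v = v₀ + at = 0 + (25.5)(2.5) = 63.8 m/s
Δx = v₀t + ½at² = 0·2.5 + 0.5·25.5·2.5² = 79.7 m

Phase 2 (coasting upward): v₀ = 63.8 m/s, a = -9.81 m/s².
v = v₀ + at → t = (0 − 63.8) / -9.81 = 6.50 s
v² = v₀² + 2aΔx → Δx = (0² − 63.8²)/(2·-9.81) = 207 m

Phase 3 (free fall): v₀ = 0 m/s, a = -9.81 m/s².
Falls 287 m from rest: t = √(2·287/9.81) = 7.65 s; v = g·t = 75.0 m/s.
Total time = 2.50 + 6.50 + 7.65 = 16.6 s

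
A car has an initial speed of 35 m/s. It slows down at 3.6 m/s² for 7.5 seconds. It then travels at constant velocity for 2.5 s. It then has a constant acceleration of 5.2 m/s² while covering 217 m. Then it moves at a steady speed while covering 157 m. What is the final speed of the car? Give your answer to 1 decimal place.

48.2 m/s

Phase 1 (decelerating): v₀ = 35.0 m/s, a = -3.6 m/s².
v = v₀ + at = 35.0 + (-3.6)(7.5) = 8.00 m/s
Δx = v₀t + ½at² = 35.0·7.5 + 0.5·-3.6·7.5² = 161 m

Phase 2 (constant speed): v₀ = 8.00 m/s, a = 0 m/s².
v = v₀ + at = 8.00 + (0)(2.5) = 8.00 m/s
Δx = v₀t + ½at² = 8.00·2.5 + 0.5·0·2.5² = 20.0 m

Phase 3 (accelerating): v₀ = 8.00 m/s, a = 5.2 m/s².
v² = v₀² + 2aΔx = 8.00² + 2·5.2·217 = 2320 → v = 48.2 m/s
t = (v − v₀)/a = (48.2 − 8.00)/5.2 = 7.73 s

Phase 4 (constant speed): v₀ = 48.2 m/s, a = 0 m/s².
Constant speed: t = d/v = 157/48.2 = 3.26 s
Final speed = 48.2 m/s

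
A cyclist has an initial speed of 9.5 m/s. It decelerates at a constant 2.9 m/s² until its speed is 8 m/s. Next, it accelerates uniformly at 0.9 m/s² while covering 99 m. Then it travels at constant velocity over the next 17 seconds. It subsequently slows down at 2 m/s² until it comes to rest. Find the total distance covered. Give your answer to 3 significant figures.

Phase 1 (decelerating): v₀ = 9.50 m/s, a = -2.9 m/s².
v = v₀ + at → t = (8 − 9.50) / -2.9 = 0.517 s
v² = v₀² + 2aΔx → Δx = (8² − 9.50²)/(2·-2.9) = 4.53 m

Phase 2 (accelerating): v₀ = 8.00 m/s, a = 0.9 m/s².
v² = v₀² + 2aΔx = 8.00² + 2·0.9·99 = 242 → v = 15.6 m/s
t = (v − v₀)/a = (15.6 − 8.00)/0.9 = 8.40 s

Phase 3 (constant speed): v₀ = 15.6 m/s, a = 0 m/s².
v = v₀ + at = 15.6 + (0)(17) = 15.6 m/s
Δx = v₀t + ½at² = 15.6·17 + 0.5·0·17² = 265 m

Phase 4 (decelerating): v₀ = 15.6 m/s, a = -2 m/s².
v = v₀ + at → t = (0 − 15.6) / -2 = 7.78 s
v² = v₀² + 2aΔx → Δx = (0² − 15.6²)/(2·-2) = 60.5 m
Total distance = 4.53 + 99.0 + 265 + 60.5 = 429 m

429 m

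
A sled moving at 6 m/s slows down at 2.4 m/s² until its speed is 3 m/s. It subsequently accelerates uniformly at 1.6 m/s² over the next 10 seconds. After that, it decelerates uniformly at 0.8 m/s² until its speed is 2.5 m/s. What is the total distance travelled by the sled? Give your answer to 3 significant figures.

Phase 1 (decelerating): v₀ = 6.00 m/s, a = -2.4 m/s².
v = v₀ + at → t = (3 − 6.00) / -2.4 = 1.25 s
v² = v₀² + 2aΔx → Δx = (3² − 6.00²)/(2·-2.4) = 5.62 m

Phase 2 (accelerating): v₀ = 3.00 m/s, a = 1.6 m/s².
v = v₀ + at = 3.00 + (1.6)(10) = 19.0 m/s
Δx = v₀t + ½at² = 3.00·10 + 0.5·1.6·10² = 110 m

Phase 3 (decelerating): v₀ = 19.0 m/s, a = -0.8 m/s².
v = v₀ + at → t = (2.5 − 19.0) / -0.8 = 20.6 s
v² = v₀² + 2aΔx → Δx = (2.5² − 19.0²)/(2·-0.8) = 222 m
Total distance = 5.62 + 110 + 222 = 337 m

337 m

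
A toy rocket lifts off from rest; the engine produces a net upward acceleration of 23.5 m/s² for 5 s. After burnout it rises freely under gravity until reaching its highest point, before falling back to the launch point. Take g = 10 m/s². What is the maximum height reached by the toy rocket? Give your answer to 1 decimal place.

Phase 1 (powered ascent): v₀ = 0 m/s, a = 23.5 m/s².
v = v₀ + at = 0 + (23.5)(5) = 118 m/s
Δx = v₀t + ½at² = 0·5 + 0.5·23.5·5² = 294 m

Phase 2 (coasting upward): v₀ = 118 m/s, a = -10 m/s².
v = v₀ + at → t = (0 − 118) / -10 = 11.8 s
v² = v₀² + 2aΔx → Δx = (0² − 118²)/(2·-10) = 690 m
Maximum height = 294 + 690 = 984 m

984.1 m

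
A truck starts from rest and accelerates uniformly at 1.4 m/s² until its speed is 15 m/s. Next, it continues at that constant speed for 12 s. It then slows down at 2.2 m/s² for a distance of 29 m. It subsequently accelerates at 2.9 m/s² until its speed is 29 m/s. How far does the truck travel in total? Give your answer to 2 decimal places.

Phase 1 (accelerating): v₀ = 0 m/s, a = 1.4 m/s².
v = v₀ + at → t = (15 − 0) / 1.4 = 10.7 s
v² = v₀² + 2aΔx → Δx = (15² − 0²)/(2·1.4) = 80.4 m

Phase 2 (constant speed): v₀ = 15.0 m/s, a = 0 m/s².
v = v₀ + at = 15.0 + (0)(12) = 15.0 m/s
Δx = v₀t + ½at² = 15.0·12 + 0.5·0·12² = 180 m

Phase 3 (decelerating): v₀ = 15.0 m/s, a = -2.2 m/s².
v² = v₀² + 2aΔx = 15.0² + 2·-2.2·29 = 97.4 → v = 9.87 m/s
t = (v − v₀)/a = (9.87 − 15.0)/-2.2 = 2.33 s

Phase 4 (accelerating): v₀ = 9.87 m/s, a = 2.9 m/s².
v = v₀ + at → t = (29 − 9.87) / 2.9 = 6.60 s
v² = v₀² + 2aΔx → Δx = (29² − 9.87²)/(2·2.9) = 128 m
Total distance = 80.4 + 180 + 29.0 + 128 = 418 m

417.56 m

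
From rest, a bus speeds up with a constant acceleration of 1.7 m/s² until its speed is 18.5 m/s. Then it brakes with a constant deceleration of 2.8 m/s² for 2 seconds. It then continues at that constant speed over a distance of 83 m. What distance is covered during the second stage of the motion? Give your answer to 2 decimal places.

Phase 1 (accelerating): v₀ = 0 m/s, a = 1.7 m/s².
v = v₀ + at → t = (18.5 − 0) / 1.7 = 10.9 s
v² = v₀² + 2aΔx → Δx = (18.5² − 0²)/(2·1.7) = 101 m

Phase 2 (decelerating): v₀ = 18.5 m/s, a = -2.8 m/s².
v = v₀ + at = 18.5 + (-2.8)(2) = 12.9 m/s
Δx = v₀t + ½at² = 18.5·2 + 0.5·-2.8·2² = 31.4 m
Distance in phase 2 = 31.4 m

31.40 m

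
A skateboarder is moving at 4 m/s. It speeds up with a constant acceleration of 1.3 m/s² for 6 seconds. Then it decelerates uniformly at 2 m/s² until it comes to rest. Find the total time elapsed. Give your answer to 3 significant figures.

11.9 s

Phase 1 (accelerating): v₀ = 4.00 m/s, a = 1.3 m/s².
v = v₀ + at = 4.00 + (1.3)(6) = 11.8 m/s
Δx = v₀t + ½at² = 4.00·6 + 0.5·1.3·6² = 47.4 m

Phase 2 (decelerating): v₀ = 11.8 m/s, a = -2 m/s².
v = v₀ + at → t = (0 − 11.8) / -2 = 5.90 s
v² = v₀² + 2aΔx → Δx = (0² − 11.8²)/(2·-2) = 34.8 m
Total time = 6.00 + 5.90 = 11.9 s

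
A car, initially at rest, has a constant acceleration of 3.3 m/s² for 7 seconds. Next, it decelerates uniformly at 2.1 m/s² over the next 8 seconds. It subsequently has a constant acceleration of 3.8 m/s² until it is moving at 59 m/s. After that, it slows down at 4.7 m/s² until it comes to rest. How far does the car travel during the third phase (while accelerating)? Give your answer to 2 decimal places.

Phase 1 (accelerating): v₀ = 0 m/s, a = 3.3 m/s².
v = v₀ + at = 0 + (3.3)(7) = 23.1 m/s
Δx = v₀t + ½at² = 0·7 + 0.5·3.3·7² = 80.8 m

Phase 2 (decelerating): v₀ = 23.1 m/s, a = -2.1 m/s².
v = v₀ + at = 23.1 + (-2.1)(8) = 6.30 m/s
Δx = v₀t + ½at² = 23.1·8 + 0.5·-2.1·8² = 118 m

Phase 3 (accelerating): v₀ = 6.30 m/s, a = 3.8 m/s².
v = v₀ + at → t = (59 − 6.30) / 3.8 = 13.9 s
v² = v₀² + 2aΔx → Δx = (59² − 6.30²)/(2·3.8) = 453 m
Distance in phase 3 = 453 m

452.80 m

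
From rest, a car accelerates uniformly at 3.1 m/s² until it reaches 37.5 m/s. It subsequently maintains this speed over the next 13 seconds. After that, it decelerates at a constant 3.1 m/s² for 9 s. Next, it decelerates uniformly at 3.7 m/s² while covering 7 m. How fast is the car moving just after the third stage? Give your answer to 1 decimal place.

9.6 m/s

Phase 1 (accelerating): v₀ = 0 m/s, a = 3.1 m/s².
v = v₀ + at → t = (37.5 − 0) / 3.1 = 12.1 s
v² = v₀² + 2aΔx → Δx = (37.5² − 0²)/(2·3.1) = 227 m

Phase 2 (constant speed): v₀ = 37.5 m/s, a = 0 m/s².
v = v₀ + at = 37.5 + (0)(13) = 37.5 m/s
Δx = v₀t + ½at² = 37.5·13 + 0.5·0·13² = 488 m

Phase 3 (decelerating): v₀ = 37.5 m/s, a = -3.1 m/s².
v = v₀ + at = 37.5 + (-3.1)(9) = 9.60 m/s
Δx = v₀t + ½at² = 37.5·9 + 0.5·-3.1·9² = 212 m
Speed at end of phase 3 = 9.60 m/s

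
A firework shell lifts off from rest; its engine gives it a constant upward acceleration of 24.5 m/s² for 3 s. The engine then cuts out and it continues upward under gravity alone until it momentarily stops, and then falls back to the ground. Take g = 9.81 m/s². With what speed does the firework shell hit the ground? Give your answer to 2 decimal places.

Phase 1 (powered ascent): v₀ = 0 m/s, a = 24.5 m/s².
v = v₀ + at = 0 + (24.5)(3) = 73.5 m/s
Δx = v₀t + ½at² = 0·3 + 0.5·24.5·3² = 110 m

Phase 2 (coasting upward): v₀ = 73.5 m/s, a = -9.81 m/s².
v = v₀ + at → t = (0 − 73.5) / -9.81 = 7.49 s
v² = v₀² + 2aΔx → Δx = (0² − 73.5²)/(2·-9.81) = 275 m

Phase 3 (free fall): v₀ = 0 m/s, a = -9.81 m/s².
Falls 386 m from rest: t = √(2·386/9.81) = 8.87 s; v = g·t = 87.0 m/s.
Impact speed = 87.0 m/s

86.98 m/s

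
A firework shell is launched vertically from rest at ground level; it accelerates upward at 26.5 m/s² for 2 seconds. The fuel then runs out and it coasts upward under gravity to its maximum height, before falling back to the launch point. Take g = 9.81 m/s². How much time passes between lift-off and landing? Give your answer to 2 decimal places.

13.73 s

Phase 1 (powered ascent): v₀ = 0 m/s, a = 26.5 m/s².
v = v₀ + at = 0 + (26.5)(2) = 53.0 m/s
Δx = v₀t + ½at² = 0·2 + 0.5·26.5·2² = 53.0 m

Phase 2 (coasting upward): v₀ = 53.0 m/s, a = -9.81 m/s².
v = v₀ + at → t = (0 − 53.0) / -9.81 = 5.40 s
v² = v₀² + 2aΔx → Δx = (0² − 53.0²)/(2·-9.81) = 143 m

Phase 3 (free fall): v₀ = 0 m/s, a = -9.81 m/s².
Falls 196 m from rest: t = √(2·196/9.81) = 6.32 s; v = g·t = 62.0 m/s.
Total time = 2.00 + 5.40 + 6.32 = 13.7 s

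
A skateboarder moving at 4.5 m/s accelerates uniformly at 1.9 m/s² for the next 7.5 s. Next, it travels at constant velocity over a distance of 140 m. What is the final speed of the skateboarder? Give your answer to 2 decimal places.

18.75 m/s

Phase 1 (accelerating): v₀ = 4.50 m/s, a = 1.9 m/s².
v = v₀ + at = 4.50 + (1.9)(7.5) = 18.8 m/s
Δx = v₀t + ½at² = 4.50·7.5 + 0.5·1.9·7.5² = 87.2 m

Phase 2 (constant speed): v₀ = 18.8 m/s, a = 0 m/s².
Constant speed: t = d/v = 140/18.8 = 7.47 s
Final speed = 18.8 m/s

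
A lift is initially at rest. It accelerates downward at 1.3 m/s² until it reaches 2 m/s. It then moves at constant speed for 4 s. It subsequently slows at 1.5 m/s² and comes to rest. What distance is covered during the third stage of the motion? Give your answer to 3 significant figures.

Phase 1 (accelerating): v₀ = 0 m/s, a = 1.3 m/s².
v = v₀ + at → t = (2 − 0) / 1.3 = 1.54 s
v² = v₀² + 2aΔx → Δx = (2² − 0²)/(2·1.3) = 1.54 m

Phase 2 (constant speed): v₀ = 2.00 m/s, a = 0 m/s².
v = v₀ + at = 2.00 + (0)(4) = 2.00 m/s
Δx = v₀t + ½at² = 2.00·4 + 0.5·0·4² = 8.00 m

Phase 3 (decelerating): v₀ = 2.00 m/s, a = -1.5 m/s².
v = v₀ + at → t = (0 − 2.00) / -1.5 = 1.33 s
v² = v₀² + 2aΔx → Δx = (0² − 2.00²)/(2·-1.5) = 1.33 m
Distance in phase 3 = 1.33 m

1.33 m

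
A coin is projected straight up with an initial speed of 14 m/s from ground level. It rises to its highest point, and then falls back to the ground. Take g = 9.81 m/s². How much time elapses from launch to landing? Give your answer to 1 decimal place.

Phase 1 (rising): v₀ = 14.0 m/s, a = -9.81 m/s².
v = v₀ + at → t = (0 − 14.0) / -9.81 = 1.43 s
v² = v₀² + 2aΔx → Δx = (0² − 14.0²)/(2·-9.81) = 9.99 m

Phase 2 (falling): v₀ = 0 m/s, a = -9.81 m/s².
Falls 9.99 m from rest: t = √(2·9.99/9.81) = 1.43 s; v = g·t = 14.0 m/s.
Total time = 1.43 + 1.43 = 2.85 s

2.9 s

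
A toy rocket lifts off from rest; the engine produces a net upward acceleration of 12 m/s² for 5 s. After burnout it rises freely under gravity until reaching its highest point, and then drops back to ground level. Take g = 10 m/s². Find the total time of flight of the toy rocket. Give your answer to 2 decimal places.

Phase 1 (powered ascent): v₀ = 0 m/s, a = 12 m/s².
v = v₀ + at = 0 + (12)(5) = 60.0 m/s
Δx = v₀t + ½at² = 0·5 + 0.5·12·5² = 150 m

Phase 2 (coasting upward): v₀ = 60.0 m/s, a = -10 m/s².
v = v₀ + at → t = (0 − 60.0) / -10 = 6.00 s
v² = v₀² + 2aΔx → Δx = (0² − 60.0²)/(2·-10) = 180 m

Phase 3 (free fall): v₀ = 0 m/s, a = -10 m/s².
Falls 330 m from rest: t = √(2·330/10) = 8.12 s; v = g·t = 81.2 m/s.
Total time = 5.00 + 6.00 + 8.12 = 19.1 s

19.12 s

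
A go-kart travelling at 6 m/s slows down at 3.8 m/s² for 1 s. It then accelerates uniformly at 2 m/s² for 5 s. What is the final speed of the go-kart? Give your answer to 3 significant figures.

Phase 1 (decelerating): v₀ = 6.00 m/s, a = -3.8 m/s².
v = v₀ + at = 6.00 + (-3.8)(1) = 2.20 m/s
Δx = v₀t + ½at² = 6.00·1 + 0.5·-3.8·1² = 4.10 m

Phase 2 (accelerating): v₀ = 2.20 m/s, a = 2 m/s².
v = v₀ + at = 2.20 + (2)(5) = 12.2 m/s
Δx = v₀t + ½at² = 2.20·5 + 0.5·2·5² = 36.0 m
Final speed = 12.2 m/s

12.2 m/s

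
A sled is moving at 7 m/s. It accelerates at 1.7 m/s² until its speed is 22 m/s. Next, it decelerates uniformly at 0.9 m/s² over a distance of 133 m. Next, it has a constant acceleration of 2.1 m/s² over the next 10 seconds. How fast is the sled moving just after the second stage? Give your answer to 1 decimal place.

Phase 1 (accelerating): v₀ = 7.00 m/s, a = 1.7 m/s².
v = v₀ + at → t = (22 − 7.00) / 1.7 = 8.82 s
v² = v₀² + 2aΔx → Δx = (22² − 7.00²)/(2·1.7) = 128 m

Phase 2 (decelerating): v₀ = 22.0 m/s, a = -0.9 m/s².
v² = v₀² + 2aΔx = 22.0² + 2·-0.9·133 = 245 → v = 15.6 m/s
t = (v − v₀)/a = (15.6 − 22.0)/-0.9 = 7.07 s
Speed at end of phase 2 = 15.6 m/s

15.6 m/s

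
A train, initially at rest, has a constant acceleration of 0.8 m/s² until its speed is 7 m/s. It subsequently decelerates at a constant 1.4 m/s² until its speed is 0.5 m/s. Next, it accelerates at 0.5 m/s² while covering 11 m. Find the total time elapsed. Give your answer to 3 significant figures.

19.1 s

Phase 1 (accelerating): v₀ = 0 m/s, a = 0.8 m/s².
v = v₀ + at → t = (7 − 0) / 0.8 = 8.75 s
v² = v₀² + 2aΔx → Δx = (7² − 0²)/(2·0.8) = 30.6 m

Phase 2 (decelerating): v₀ = 7.00 m/s, a = -1.4 m/s².
v = v₀ + at → t = (0.5 − 7.00) / -1.4 = 4.64 s
v² = v₀² + 2aΔx → Δx = (0.5² − 7.00²)/(2·-1.4) = 17.4 m

Phase 3 (accelerating): v₀ = 0.500 m/s, a = 0.5 m/s².
v² = v₀² + 2aΔx = 0.500² + 2·0.5·11 = 11.2 → v = 3.35 m/s
t = (v − v₀)/a = (3.35 − 0.500)/0.5 = 5.71 s
Total time = 8.75 + 4.64 + 5.71 = 19.1 s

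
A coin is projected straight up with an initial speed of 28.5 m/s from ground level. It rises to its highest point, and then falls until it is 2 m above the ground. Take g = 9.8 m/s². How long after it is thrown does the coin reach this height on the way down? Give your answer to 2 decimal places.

Phase 1 (rising): v₀ = 28.5 m/s, a = -9.8 m/s².
v = v₀ + at → t = (0 − 28.5) / -9.8 = 2.91 s
v² = v₀² + 2aΔx → Δx = (0² − 28.5²)/(2·-9.8) = 41.4 m

Phase 2 (falling): v₀ = 0 m/s, a = -9.8 m/s².
Falls 39.4 m from rest: t = √(2·39.4/9.8) = 2.84 s; v = g·t = 27.8 m/s.
Total time = 2.91 + 2.84 = 5.75 s

5.75 s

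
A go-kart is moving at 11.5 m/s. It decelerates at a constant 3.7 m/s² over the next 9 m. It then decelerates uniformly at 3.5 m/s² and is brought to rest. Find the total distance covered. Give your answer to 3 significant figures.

Phase 1 (decelerating): v₀ = 11.5 m/s, a = -3.7 m/s².
v² = v₀² + 2aΔx = 11.5² + 2·-3.7·9 = 65.6 → v = 8.10 m/s
t = (v − v₀)/a = (8.10 − 11.5)/-3.7 = 0.918 s

Phase 2 (decelerating): v₀ = 8.10 m/s, a = -3.5 m/s².
v = v₀ + at → t = (0 − 8.10) / -3.5 = 2.31 s
v² = v₀² + 2aΔx → Δx = (0² − 8.10²)/(2·-3.5) = 9.38 m
Total distance = 9.00 + 9.38 = 18.4 m

18.4 m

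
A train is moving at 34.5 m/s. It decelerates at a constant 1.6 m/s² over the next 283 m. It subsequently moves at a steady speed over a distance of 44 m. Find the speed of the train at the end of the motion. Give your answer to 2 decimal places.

Phase 1 (decelerating): v₀ = 34.5 m/s, a = -1.6 m/s².
v² = v₀² + 2aΔx = 34.5² + 2·-1.6·283 = 285 → v = 16.9 m/s
t = (v − v₀)/a = (16.9 − 34.5)/-1.6 = 11.0 s

Phase 2 (constant speed): v₀ = 16.9 m/s, a = 0 m/s².
Constant speed: t = d/v = 44/16.9 = 2.61 s
Final speed = 16.9 m/s

16.87 m/s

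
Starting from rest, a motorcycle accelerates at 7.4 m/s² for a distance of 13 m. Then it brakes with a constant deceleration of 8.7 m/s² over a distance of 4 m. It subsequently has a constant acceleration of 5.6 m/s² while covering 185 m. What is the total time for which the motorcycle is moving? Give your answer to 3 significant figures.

Phase 1 (accelerating): v₀ = 0 m/s, a = 7.4 m/s².
v² = v₀² + 2aΔx = 0² + 2·7.4·13 = 192 → v = 13.9 m/s
t = (v − v₀)/a = (13.9 − 0)/7.4 = 1.87 s

Phase 2 (decelerating): v₀ = 13.9 m/s, a = -8.7 m/s².
v² = v₀² + 2aΔx = 13.9² + 2·-8.7·4 = 123 → v = 11.1 m/s
t = (v − v₀)/a = (11.1 − 13.9)/-8.7 = 0.321 s

Phase 3 (accelerating): v₀ = 11.1 m/s, a = 5.6 m/s².
v² = v₀² + 2aΔx = 11.1² + 2·5.6·185 = 2190 → v = 46.8 m/s
t = (v − v₀)/a = (46.8 − 11.1)/5.6 = 6.39 s
Total time = 1.87 + 0.321 + 6.39 = 8.58 s

8.58 s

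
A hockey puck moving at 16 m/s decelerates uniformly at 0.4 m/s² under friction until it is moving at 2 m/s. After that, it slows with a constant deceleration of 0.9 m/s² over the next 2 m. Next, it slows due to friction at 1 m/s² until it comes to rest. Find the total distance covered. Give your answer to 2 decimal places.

317.20 m

Phase 1 (decelerating): v₀ = 16.0 m/s, a = -0.4 m/s².
v = v₀ + at → t = (2 − 16.0) / -0.4 = 35.0 s
v² = v₀² + 2aΔx → Δx = (2² − 16.0²)/(2·-0.4) = 315 m

Phase 2 (decelerating): v₀ = 2.00 m/s, a = -0.9 m/s².
v² = v₀² + 2aΔx = 2.00² + 2·-0.9·2 = 0.400 → v = 0.632 m/s
t = (v − v₀)/a = (0.632 − 2.00)/-0.9 = 1.52 s

Phase 3 (decelerating): v₀ = 0.632 m/s, a = -1 m/s².
v = v₀ + at → t = (0 − 0.632) / -1 = 0.632 s
v² = v₀² + 2aΔx → Δx = (0² − 0.632²)/(2·-1) = 0.200 m
Total distance = 315 + 2.00 + 0.200 = 317 m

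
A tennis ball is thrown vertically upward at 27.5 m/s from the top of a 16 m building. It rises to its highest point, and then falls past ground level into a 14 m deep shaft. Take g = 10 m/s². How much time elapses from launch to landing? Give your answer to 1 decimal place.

6.4 s

Phase 1 (rising): v₀ = 27.5 m/s, a = -10 m/s².
v = v₀ + at → t = (0 − 27.5) / -10 = 2.75 s
v² = v₀² + 2aΔx → Δx = (0² − 27.5²)/(2·-10) = 37.8 m

Phase 2 (falling): v₀ = 0 m/s, a = -10 m/s².
Falls 67.8 m from rest: t = √(2·67.8/10) = 3.68 s; v = g·t = 36.8 m/s.
Total time = 2.75 + 3.68 = 6.43 s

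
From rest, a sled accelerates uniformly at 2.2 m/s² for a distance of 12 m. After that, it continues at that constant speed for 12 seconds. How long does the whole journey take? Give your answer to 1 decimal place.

Phase 1 (accelerating): v₀ = 0 m/s, a = 2.2 m/s².
v² = v₀² + 2aΔx = 0² + 2·2.2·12 = 52.8 → v = 7.27 m/s
t = (v − v₀)/a = (7.27 − 0)/2.2 = 3.30 s

Phase 2 (constant speed): v₀ = 7.27 m/s, a = 0 m/s².
v = v₀ + at = 7.27 + (0)(12) = 7.27 m/s
Δx = v₀t + ½at² = 7.27·12 + 0.5·0·12² = 87.2 m
Total time = 3.30 + 12.0 = 15.3 s

15.3 s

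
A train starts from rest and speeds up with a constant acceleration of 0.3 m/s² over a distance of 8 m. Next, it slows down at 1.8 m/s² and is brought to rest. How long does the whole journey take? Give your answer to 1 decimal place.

8.5 s

Phase 1 (accelerating): v₀ = 0 m/s, a = 0.3 m/s².
v² = v₀² + 2aΔx = 0² + 2·0.3·8 = 4.80 → v = 2.19 m/s
t = (v − v₀)/a = (2.19 − 0)/0.3 = 7.30 s

Phase 2 (decelerating): v₀ = 2.19 m/s, a = -1.8 m/s².
v = v₀ + at → t = (0 − 2.19) / -1.8 = 1.22 s
v² = v₀² + 2aΔx → Δx = (0² − 2.19²)/(2·-1.8) = 1.33 m
Total time = 7.30 + 1.22 = 8.52 s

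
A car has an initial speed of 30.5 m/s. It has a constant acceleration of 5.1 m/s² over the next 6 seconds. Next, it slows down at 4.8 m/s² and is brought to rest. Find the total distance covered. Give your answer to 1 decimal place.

Phase 1 (accelerating): v₀ = 30.5 m/s, a = 5.1 m/s².
v = v₀ + at = 30.5 + (5.1)(6) = 61.1 m/s
Δx = v₀t + ½at² = 30.5·6 + 0.5·5.1·6² = 275 m

Phase 2 (decelerating): v₀ = 61.1 m/s, a = -4.8 m/s².
v = v₀ + at → t = (0 − 61.1) / -4.8 = 12.7 s
v² = v₀² + 2aΔx → Δx = (0² − 61.1²)/(2·-4.8) = 389 m
Total distance = 275 + 389 = 664 m

663.7 m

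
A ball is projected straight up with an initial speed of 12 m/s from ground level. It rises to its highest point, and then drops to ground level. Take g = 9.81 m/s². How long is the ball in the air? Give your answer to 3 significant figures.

Phase 1 (rising): v₀ = 12.0 m/s, a = -9.81 m/s².
v = v₀ + at → t = (0 − 12.0) / -9.81 = 1.22 s
v² = v₀² + 2aΔx → Δx = (0² − 12.0²)/(2·-9.81) = 7.34 m

Phase 2 (falling): v₀ = 0 m/s, a = -9.81 m/s².
Falls 7.34 m from rest: t = √(2·7.34/9.81) = 1.22 s; v = g·t = 12.0 m/s.
Total time = 1.22 + 1.22 = 2.45 s

2.45 s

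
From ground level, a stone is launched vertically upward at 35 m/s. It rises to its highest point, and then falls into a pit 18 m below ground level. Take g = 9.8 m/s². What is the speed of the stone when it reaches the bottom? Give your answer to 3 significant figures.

Phase 1 (rising): v₀ = 35.0 m/s, a = -9.8 m/s².
v = v₀ + at → t = (0 − 35.0) / -9.8 = 3.57 s
v² = v₀² + 2aΔx → Δx = (0² − 35.0²)/(2·-9.8) = 62.5 m

Phase 2 (falling): v₀ = 0 m/s, a = -9.8 m/s².
Falls 80.5 m from rest: t = √(2·80.5/9.8) = 4.05 s; v = g·t = 39.7 m/s.
Final speed = 39.7 m/s

39.7 m/s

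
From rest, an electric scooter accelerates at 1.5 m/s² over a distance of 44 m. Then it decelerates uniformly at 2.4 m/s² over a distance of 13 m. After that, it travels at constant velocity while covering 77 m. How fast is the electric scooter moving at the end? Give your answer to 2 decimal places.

Phase 1 (accelerating): v₀ = 0 m/s, a = 1.5 m/s².
v² = v₀² + 2aΔx = 0² + 2·1.5·44 = 132 → v = 11.5 m/s
t = (v − v₀)/a = (11.5 − 0)/1.5 = 7.66 s

Phase 2 (decelerating): v₀ = 11.5 m/s, a = -2.4 m/s².
v² = v₀² + 2aΔx = 11.5² + 2·-2.4·13 = 69.6 → v = 8.34 m/s
t = (v − v₀)/a = (8.34 − 11.5)/-2.4 = 1.31 s

Phase 3 (constant speed): v₀ = 8.34 m/s, a = 0 m/s².
Constant speed: t = d/v = 77/8.34 = 9.23 s
Final speed = 8.34 m/s

8.34 m/s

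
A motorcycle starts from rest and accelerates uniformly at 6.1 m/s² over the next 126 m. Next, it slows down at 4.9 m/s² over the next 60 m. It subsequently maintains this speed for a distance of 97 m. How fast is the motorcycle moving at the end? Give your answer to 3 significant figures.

30.8 m/s

Phase 1 (accelerating): v₀ = 0 m/s, a = 6.1 m/s².
v² = v₀² + 2aΔx = 0² + 2·6.1·126 = 1540 → v = 39.2 m/s
t = (v − v₀)/a = (39.2 − 0)/6.1 = 6.43 s

Phase 2 (decelerating): v₀ = 39.2 m/s, a = -4.9 m/s².
v² = v₀² + 2aΔx = 39.2² + 2·-4.9·60 = 949 → v = 30.8 m/s
t = (v − v₀)/a = (30.8 − 39.2)/-4.9 = 1.71 s

Phase 3 (constant speed): v₀ = 30.8 m/s, a = 0 m/s².
Constant speed: t = d/v = 97/30.8 = 3.15 s
Final speed = 30.8 m/s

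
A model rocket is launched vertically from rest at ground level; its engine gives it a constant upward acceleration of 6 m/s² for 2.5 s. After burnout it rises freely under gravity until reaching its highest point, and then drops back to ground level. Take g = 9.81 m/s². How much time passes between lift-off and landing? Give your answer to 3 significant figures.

6.51 s

Phase 1 (powered ascent): v₀ = 0 m/s, a = 6 m/s².
v = v₀ + at = 0 + (6)(2.5) = 15.0 m/s
Δx = v₀t + ½at² = 0·2.5 + 0.5·6·2.5² = 18.8 m

Phase 2 (coasting upward): v₀ = 15.0 m/s, a = -9.81 m/s².
v = v₀ + at → t = (0 − 15.0) / -9.81 = 1.53 s
v² = v₀² + 2aΔx → Δx = (0² − 15.0²)/(2·-9.81) = 11.5 m

Phase 3 (free fall): v₀ = 0 m/s, a = -9.81 m/s².
Falls 30.2 m from rest: t = √(2·30.2/9.81) = 2.48 s; v = g·t = 24.3 m/s.
Total time = 2.50 + 1.53 + 2.48 = 6.51 s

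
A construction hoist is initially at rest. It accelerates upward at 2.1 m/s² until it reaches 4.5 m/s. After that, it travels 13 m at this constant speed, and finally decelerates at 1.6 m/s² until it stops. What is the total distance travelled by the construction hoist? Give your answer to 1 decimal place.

Phase 1 (accelerating): v₀ = 0 m/s, a = 2.1 m/s².
v = v₀ + at → t = (4.5 − 0) / 2.1 = 2.14 s
v² = v₀² + 2aΔx → Δx = (4.5² − 0²)/(2·2.1) = 4.82 m

Phase 2 (constant speed): v₀ = 4.50 m/s, a = 0 m/s².
Constant speed: t = d/v = 13/4.50 = 2.89 s

Phase 3 (decelerating): v₀ = 4.50 m/s, a = -1.6 m/s².
v = v₀ + at → t = (0 − 4.50) / -1.6 = 2.81 s
v² = v₀² + 2aΔx → Δx = (0² − 4.50²)/(2·-1.6) = 6.33 m
Total distance = 4.82 + 13.0 + 6.33 = 24.1 m

24.1 m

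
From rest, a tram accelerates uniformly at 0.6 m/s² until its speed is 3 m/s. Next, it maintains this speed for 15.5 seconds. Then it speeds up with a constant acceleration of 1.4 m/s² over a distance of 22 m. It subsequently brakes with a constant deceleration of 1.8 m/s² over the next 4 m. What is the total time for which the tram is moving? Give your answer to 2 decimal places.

24.86 s

Phase 1 (accelerating): v₀ = 0 m/s, a = 0.6 m/s².
v = v₀ + at → t = (3 − 0) / 0.6 = 5.00 s
v² = v₀² + 2aΔx → Δx = (3² − 0²)/(2·0.6) = 7.50 m

Phase 2 (constant speed): v₀ = 3.00 m/s, a = 0 m/s².
v = v₀ + at = 3.00 + (0)(15.5) = 3.00 m/s
Δx = v₀t + ½at² = 3.00·15.5 + 0.5·0·15.5² = 46.5 m

Phase 3 (accelerating): v₀ = 3.00 m/s, a = 1.4 m/s².
v² = v₀² + 2aΔx = 3.00² + 2·1.4·22 = 70.6 → v = 8.40 m/s
t = (v − v₀)/a = (8.40 − 3.00)/1.4 = 3.86 s

Phase 4 (decelerating): v₀ = 8.40 m/s, a = -1.8 m/s².
v² = v₀² + 2aΔx = 8.40² + 2·-1.8·4 = 56.2 → v = 7.50 m/s
t = (v − v₀)/a = (7.50 − 8.40)/-1.8 = 0.503 s
Total time = 5.00 + 15.5 + 3.86 + 0.503 = 24.9 s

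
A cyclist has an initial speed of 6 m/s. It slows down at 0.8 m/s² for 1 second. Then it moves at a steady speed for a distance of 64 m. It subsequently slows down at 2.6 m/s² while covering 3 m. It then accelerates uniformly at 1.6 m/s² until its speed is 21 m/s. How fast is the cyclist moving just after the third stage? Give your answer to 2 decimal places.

3.38 m/s

Phase 1 (decelerating): v₀ = 6.00 m/s, a = -0.8 m/s².
v = v₀ + at = 6.00 + (-0.8)(1) = 5.20 m/s
Δx = v₀t + ½at² = 6.00·1 + 0.5·-0.8·1² = 5.60 m

Phase 2 (constant speed): v₀ = 5.20 m/s, a = 0 m/s².
Constant speed: t = d/v = 64/5.20 = 12.3 s

Phase 3 (decelerating): v₀ = 5.20 m/s, a = -2.6 m/s².
v² = v₀² + 2aΔx = 5.20² + 2·-2.6·3 = 11.4 → v = 3.38 m/s
t = (v − v₀)/a = (3.38 − 5.20)/-2.6 = 0.699 s
Speed at end of phase 3 = 3.38 m/s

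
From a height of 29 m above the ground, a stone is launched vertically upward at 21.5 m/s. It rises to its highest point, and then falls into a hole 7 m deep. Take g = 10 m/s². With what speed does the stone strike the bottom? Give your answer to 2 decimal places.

Phase 1 (rising): v₀ = 21.5 m/s, a = -10 m/s².
v = v₀ + at → t = (0 − 21.5) / -10 = 2.15 s
v² = v₀² + 2aΔx → Δx = (0² − 21.5²)/(2·-10) = 23.1 m

Phase 2 (falling): v₀ = 0 m/s, a = -10 m/s².
Falls 59.1 m from rest: t = √(2·59.1/10) = 3.44 s; v = g·t = 34.4 m/s.
Final speed = 34.4 m/s

34.38 m/s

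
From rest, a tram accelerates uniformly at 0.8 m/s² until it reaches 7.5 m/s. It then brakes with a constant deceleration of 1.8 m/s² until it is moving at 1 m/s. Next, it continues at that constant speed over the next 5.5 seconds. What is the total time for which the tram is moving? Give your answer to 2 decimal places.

18.49 s

Phase 1 (accelerating): v₀ = 0 m/s, a = 0.8 m/s².
v = v₀ + at → t = (7.5 − 0) / 0.8 = 9.38 s
v² = v₀² + 2aΔx → Δx = (7.5² − 0²)/(2·0.8) = 35.2 m

Phase 2 (decelerating): v₀ = 7.50 m/s, a = -1.8 m/s².
v = v₀ + at → t = (1 − 7.50) / -1.8 = 3.61 s
v² = v₀² + 2aΔx → Δx = (1² − 7.50²)/(2·-1.8) = 15.3 m

Phase 3 (constant speed): v₀ = 1.00 m/s, a = 0 m/s².
v = v₀ + at = 1.00 + (0)(5.5) = 1.00 m/s
Δx = v₀t + ½at² = 1.00·5.5 + 0.5·0·5.5² = 5.50 m
Total time = 9.38 + 3.61 + 5.50 = 18.5 s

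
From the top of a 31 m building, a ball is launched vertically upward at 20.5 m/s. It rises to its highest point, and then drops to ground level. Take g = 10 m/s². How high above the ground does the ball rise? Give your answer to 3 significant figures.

52.0 m

Phase 1 (rising): v₀ = 20.5 m/s, a = -10 m/s².
v = v₀ + at → t = (0 − 20.5) / -10 = 2.05 s
v² = v₀² + 2aΔx → Δx = (0² − 20.5²)/(2·-10) = 21.0 m
Maximum height = 31 + 21.0 = 52.0 m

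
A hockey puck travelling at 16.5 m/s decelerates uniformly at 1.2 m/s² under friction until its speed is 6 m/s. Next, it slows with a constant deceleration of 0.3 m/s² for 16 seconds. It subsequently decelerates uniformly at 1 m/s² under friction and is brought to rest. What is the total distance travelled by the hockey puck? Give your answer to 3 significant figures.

157 m

Phase 1 (decelerating): v₀ = 16.5 m/s, a = -1.2 m/s².
v = v₀ + at → t = (6 − 16.5) / -1.2 = 8.75 s
v² = v₀² + 2aΔx → Δx = (6² − 16.5²)/(2·-1.2) = 98.4 m

Phase 2 (decelerating): v₀ = 6.00 m/s, a = -0.3 m/s².
v = v₀ + at = 6.00 + (-0.3)(16) = 1.20 m/s
Δx = v₀t + ½at² = 6.00·16 + 0.5·-0.3·16² = 57.6 m

Phase 3 (decelerating): v₀ = 1.20 m/s, a = -1 m/s².
v = v₀ + at → t = (0 − 1.20) / -1 = 1.20 s
v² = v₀² + 2aΔx → Δx = (0² − 1.20²)/(2·-1) = 0.720 m
Total distance = 98.4 + 57.6 + 0.720 = 157 m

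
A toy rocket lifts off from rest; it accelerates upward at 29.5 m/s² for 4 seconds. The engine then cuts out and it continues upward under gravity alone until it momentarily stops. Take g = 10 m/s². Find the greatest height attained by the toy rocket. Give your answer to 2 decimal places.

932.20 m

Phase 1 (powered ascent): v₀ = 0 m/s, a = 29.5 m/s².
v = v₀ + at = 0 + (29.5)(4) = 118 m/s
Δx = v₀t + ½at² = 0·4 + 0.5·29.5·4² = 236 m

Phase 2 (coasting upward): v₀ = 118 m/s, a = -10 m/s².
v = v₀ + at → t = (0 − 118) / -10 = 11.8 s
v² = v₀² + 2aΔx → Δx = (0² − 118²)/(2·-10) = 696 m
Maximum height = 236 + 696 = 932 m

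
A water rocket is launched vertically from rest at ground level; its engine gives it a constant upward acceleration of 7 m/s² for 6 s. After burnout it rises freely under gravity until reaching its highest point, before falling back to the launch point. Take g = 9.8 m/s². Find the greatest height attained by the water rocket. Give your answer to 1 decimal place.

Phase 1 (powered ascent): v₀ = 0 m/s, a = 7 m/s².
v = v₀ + at = 0 + (7)(6) = 42.0 m/s
Δx = v₀t + ½at² = 0·6 + 0.5·7·6² = 126 m

Phase 2 (coasting upward): v₀ = 42.0 m/s, a = -9.8 m/s².
v = v₀ + at → t = (0 − 42.0) / -9.8 = 4.29 s
v² = v₀² + 2aΔx → Δx = (0² − 42.0²)/(2·-9.8) = 90.0 m
Maximum height = 126 + 90.0 = 216 m

216.0 m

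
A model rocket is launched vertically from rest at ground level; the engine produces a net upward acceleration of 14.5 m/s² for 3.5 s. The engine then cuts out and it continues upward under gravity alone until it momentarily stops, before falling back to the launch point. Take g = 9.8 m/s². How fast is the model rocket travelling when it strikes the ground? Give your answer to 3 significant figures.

65.7 m/s

Phase 1 (powered ascent): v₀ = 0 m/s, a = 14.5 m/s².
v = v₀ + at = 0 + (14.5)(3.5) = 50.8 m/s
Δx = v₀t + ½at² = 0·3.5 + 0.5·14.5·3.5² = 88.8 m

Phase 2 (coasting upward): v₀ = 50.8 m/s, a = -9.8 m/s².
v = v₀ + at → t = (0 − 50.8) / -9.8 = 5.18 s
v² = v₀² + 2aΔx → Δx = (0² − 50.8²)/(2·-9.8) = 131 m

Phase 3 (free fall): v₀ = 0 m/s, a = -9.8 m/s².
Falls 220 m from rest: t = √(2·220/9.8) = 6.70 s; v = g·t = 65.7 m/s.
Impact speed = 65.7 m/s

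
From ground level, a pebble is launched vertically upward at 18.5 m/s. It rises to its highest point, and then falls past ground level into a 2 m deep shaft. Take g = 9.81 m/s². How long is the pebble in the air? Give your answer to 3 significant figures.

3.88 s

Phase 1 (rising): v₀ = 18.5 m/s, a = -9.81 m/s².
v = v₀ + at → t = (0 − 18.5) / -9.81 = 1.89 s
v² = v₀² + 2aΔx → Δx = (0² − 18.5²)/(2·-9.81) = 17.4 m

Phase 2 (falling): v₀ = 0 m/s, a = -9.81 m/s².
Falls 19.4 m from rest: t = √(2·19.4/9.81) = 1.99 s; v = g·t = 19.5 m/s.
Total time = 1.89 + 1.99 = 3.88 s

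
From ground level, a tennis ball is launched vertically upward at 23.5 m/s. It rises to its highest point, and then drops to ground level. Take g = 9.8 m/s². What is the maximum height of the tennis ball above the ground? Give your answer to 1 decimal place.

Phase 1 (rising): v₀ = 23.5 m/s, a = -9.8 m/s².
v = v₀ + at → t = (0 − 23.5) / -9.8 = 2.40 s
v² = v₀² + 2aΔx → Δx = (0² − 23.5²)/(2·-9.8) = 28.2 m
Maximum height = 28.2 m

28.2 m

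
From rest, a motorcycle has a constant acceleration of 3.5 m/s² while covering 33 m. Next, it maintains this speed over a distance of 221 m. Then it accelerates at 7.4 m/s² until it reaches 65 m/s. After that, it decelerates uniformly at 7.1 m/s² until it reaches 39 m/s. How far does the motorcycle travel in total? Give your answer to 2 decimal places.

Phase 1 (accelerating): v₀ = 0 m/s, a = 3.5 m/s².
v² = v₀² + 2aΔx = 0² + 2·3.5·33 = 231 → v = 15.2 m/s
t = (v − v₀)/a = (15.2 − 0)/3.5 = 4.34 s

Phase 2 (constant speed): v₀ = 15.2 m/s, a = 0 m/s².
Constant speed: t = d/v = 221/15.2 = 14.5 s

Phase 3 (accelerating): v₀ = 15.2 m/s, a = 7.4 m/s².
v = v₀ + at → t = (65 − 15.2) / 7.4 = 6.73 s
v² = v₀² + 2aΔx → Δx = (65² − 15.2²)/(2·7.4) = 270 m

Phase 4 (decelerating): v₀ = 65.0 m/s, a = -7.1 m/s².
v = v₀ + at → t = (39 − 65.0) / -7.1 = 3.66 s
v² = v₀² + 2aΔx → Δx = (39² − 65.0²)/(2·-7.1) = 190 m
Total distance = 33.0 + 221 + 270 + 190 = 714 m

714.29 m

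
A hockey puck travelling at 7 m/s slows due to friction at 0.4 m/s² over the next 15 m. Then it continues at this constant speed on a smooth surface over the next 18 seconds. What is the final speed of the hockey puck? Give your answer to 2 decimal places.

Phase 1 (decelerating): v₀ = 7.00 m/s, a = -0.4 m/s².
v² = v₀² + 2aΔx = 7.00² + 2·-0.4·15 = 37.0 → v = 6.08 m/s
t = (v − v₀)/a = (6.08 − 7.00)/-0.4 = 2.29 s

Phase 2 (constant speed): v₀ = 6.08 m/s, a = 0 m/s².
v = v₀ + at = 6.08 + (0)(18) = 6.08 m/s
Δx = v₀t + ½at² = 6.08·18 + 0.5·0·18² = 109 m
Final speed = 6.08 m/s

6.08 m/s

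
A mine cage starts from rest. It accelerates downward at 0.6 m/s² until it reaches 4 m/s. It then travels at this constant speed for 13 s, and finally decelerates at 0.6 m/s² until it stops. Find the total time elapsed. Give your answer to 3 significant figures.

Phase 1 (accelerating): v₀ = 0 m/s, a = 0.6 m/s².
v = v₀ + at → t = (4 − 0) / 0.6 = 6.67 s
v² = v₀² + 2aΔx → Δx = (4² − 0²)/(2·0.6) = 13.3 m

Phase 2 (constant speed): v₀ = 4.00 m/s, a = 0 m/s².
v = v₀ + at = 4.00 + (0)(13) = 4.00 m/s
Δx = v₀t + ½at² = 4.00·13 + 0.5·0·13² = 52.0 m

Phase 3 (decelerating): v₀ = 4.00 m/s, a = -0.6 m/s².
v = v₀ + at → t = (0 − 4.00) / -0.6 = 6.67 s
v² = v₀² + 2aΔx → Δx = (0² − 4.00²)/(2·-0.6) = 13.3 m
Total time = 6.67 + 13.0 + 6.67 = 26.3 s

26.3 s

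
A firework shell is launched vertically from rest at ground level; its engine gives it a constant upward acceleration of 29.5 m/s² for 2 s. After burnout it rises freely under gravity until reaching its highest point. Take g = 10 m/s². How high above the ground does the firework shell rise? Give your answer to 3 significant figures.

Phase 1 (powered ascent): v₀ = 0 m/s, a = 29.5 m/s².
v = v₀ + at = 0 + (29.5)(2) = 59.0 m/s
Δx = v₀t + ½at² = 0·2 + 0.5·29.5·2² = 59.0 m

Phase 2 (coasting upward): v₀ = 59.0 m/s, a = -10 m/s².
v = v₀ + at → t = (0 − 59.0) / -10 = 5.90 s
v² = v₀² + 2aΔx → Δx = (0² − 59.0²)/(2·-10) = 174 m
Maximum height = 59.0 + 174 = 233 m

233 m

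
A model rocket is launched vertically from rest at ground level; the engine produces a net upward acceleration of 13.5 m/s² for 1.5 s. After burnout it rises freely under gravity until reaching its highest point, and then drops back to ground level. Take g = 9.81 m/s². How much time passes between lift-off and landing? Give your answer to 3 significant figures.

Phase 1 (powered ascent): v₀ = 0 m/s, a = 13.5 m/s².
v = v₀ + at = 0 + (13.5)(1.5) = 20.2 m/s
Δx = v₀t + ½at² = 0·1.5 + 0.5·13.5·1.5² = 15.2 m

Phase 2 (coasting upward): v₀ = 20.2 m/s, a = -9.81 m/s².
v = v₀ + at → t = (0 − 20.2) / -9.81 = 2.06 s
v² = v₀² + 2aΔx → Δx = (0² − 20.2²)/(2·-9.81) = 20.9 m

Phase 3 (free fall): v₀ = 0 m/s, a = -9.81 m/s².
Falls 36.1 m from rest: t = √(2·36.1/9.81) = 2.71 s; v = g·t = 26.6 m/s.
Total time = 1.50 + 2.06 + 2.71 = 6.28 s

6.28 s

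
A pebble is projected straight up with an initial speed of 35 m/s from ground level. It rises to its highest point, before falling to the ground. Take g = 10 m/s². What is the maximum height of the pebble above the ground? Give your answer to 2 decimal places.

Phase 1 (rising): v₀ = 35.0 m/s, a = -10 m/s².
v = v₀ + at → t = (0 − 35.0) / -10 = 3.50 s
v² = v₀² + 2aΔx → Δx = (0² − 35.0²)/(2·-10) = 61.2 m
Maximum height = 61.2 m

61.25 m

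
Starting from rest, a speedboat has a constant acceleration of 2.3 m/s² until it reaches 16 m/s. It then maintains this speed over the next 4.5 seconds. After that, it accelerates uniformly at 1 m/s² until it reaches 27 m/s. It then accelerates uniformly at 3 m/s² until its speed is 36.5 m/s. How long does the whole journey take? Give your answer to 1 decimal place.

25.6 s

Phase 1 (accelerating): v₀ = 0 m/s, a = 2.3 m/s².
v = v₀ + at → t = (16 − 0) / 2.3 = 6.96 s
v² = v₀² + 2aΔx → Δx = (16² − 0²)/(2·2.3) = 55.7 m

Phase 2 (constant speed): v₀ = 16.0 m/s, a = 0 m/s².
v = v₀ + at = 16.0 + (0)(4.5) = 16.0 m/s
Δx = v₀t + ½at² = 16.0·4.5 + 0.5·0·4.5² = 72.0 m

Phase 3 (accelerating): v₀ = 16.0 m/s, a = 1 m/s².
v = v₀ + at → t = (27 − 16.0) / 1 = 11.0 s
v² = v₀² + 2aΔx → Δx = (27² − 16.0²)/(2·1) = 236 m

Phase 4 (accelerating): v₀ = 27.0 m/s, a = 3 m/s².
v = v₀ + at → t = (36.5 − 27.0) / 3 = 3.17 s
v² = v₀² + 2aΔx → Δx = (36.5² − 27.0²)/(2·3) = 101 m
Total time = 6.96 + 4.50 + 11.0 + 3.17 = 25.6 s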